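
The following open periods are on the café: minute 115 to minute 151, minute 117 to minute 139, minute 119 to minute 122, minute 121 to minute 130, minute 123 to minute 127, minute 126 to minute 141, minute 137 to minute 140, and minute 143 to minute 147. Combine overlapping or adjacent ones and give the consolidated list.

minute 117 to minute 139 overlaps/touches minute 115 to minute 151 → extend to minute 115 to minute 151.
minute 119 to minute 122 overlaps/touches minute 115 to minute 151 → extend to minute 115 to minute 151.
minute 121 to minute 130 overlaps/touches minute 115 to minute 151 → extend to minute 115 to minute 151.
minute 123 to minute 127 overlaps/touches minute 115 to minute 151 → extend to minute 115 to minute 151.
minute 126 to minute 141 overlaps/touches minute 115 to minute 151 → extend to minute 115 to minute 151.
minute 137 to minute 140 overlaps/touches minute 115 to minute 151 → extend to minute 115 to minute 151.
minute 143 to minute 147 overlaps/touches minute 115 to minute 151 → extend to minute 115 to minute 151.

minute 115 to minute 151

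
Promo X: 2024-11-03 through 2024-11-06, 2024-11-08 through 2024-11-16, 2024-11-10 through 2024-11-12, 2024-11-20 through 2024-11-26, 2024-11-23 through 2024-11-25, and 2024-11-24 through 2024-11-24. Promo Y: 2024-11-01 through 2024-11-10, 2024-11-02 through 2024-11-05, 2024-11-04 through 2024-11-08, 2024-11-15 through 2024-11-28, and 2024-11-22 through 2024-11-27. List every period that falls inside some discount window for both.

A, merged: 2024-11-03 through 2024-11-06, 2024-11-08 through 2024-11-16, 2024-11-20 through 2024-11-26.
B, merged: 2024-11-01 through 2024-11-10, 2024-11-15 through 2024-11-28.
2024-11-03 through 2024-11-06 ∩ B → 2024-11-03 through 2024-11-06.
2024-11-08 through 2024-11-16 ∩ B → 2024-11-08 through 2024-11-10, 2024-11-15 through 2024-11-16.
2024-11-20 through 2024-11-26 ∩ B → 2024-11-20 through 2024-11-26.

2024-11-03 through 2024-11-06, 2024-11-08 through 2024-11-10, 2024-11-15 through 2024-11-16, 2024-11-20 through 2024-11-26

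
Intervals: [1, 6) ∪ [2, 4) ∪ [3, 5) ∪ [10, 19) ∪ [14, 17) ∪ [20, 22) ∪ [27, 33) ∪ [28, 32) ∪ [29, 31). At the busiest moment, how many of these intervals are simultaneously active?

Walk the sorted start/end points keeping a running depth.
The depth first hits 3 at 3.

3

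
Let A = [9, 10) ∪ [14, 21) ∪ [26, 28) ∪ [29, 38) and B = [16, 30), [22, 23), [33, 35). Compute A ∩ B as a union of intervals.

[16, 21) ∪ [26, 28) ∪ [29, 30) ∪ [33, 35)

Second set merges to [16, 30), [33, 35).
[9, 10) meets no B interval.
[14, 21) ∩ B → [16, 21).
[26, 28) ∩ B → [26, 28).
[29, 38) ∩ B → [29, 30), [33, 35).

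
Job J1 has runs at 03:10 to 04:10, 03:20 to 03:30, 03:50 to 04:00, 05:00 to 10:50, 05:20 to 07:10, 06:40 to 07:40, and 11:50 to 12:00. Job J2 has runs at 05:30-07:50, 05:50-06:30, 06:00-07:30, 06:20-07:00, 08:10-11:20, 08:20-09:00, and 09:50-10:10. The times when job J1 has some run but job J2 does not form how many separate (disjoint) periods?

4

First set merges to 03:10–04:10, 05:00–10:50, 11:50–12:00.
Second set merges to 05:30–07:50, 08:10–11:20.
A \ B = 03:10–04:10, 05:00–05:30, 07:50–08:10, 11:50–12:00.
That is 4 disjoint pieces.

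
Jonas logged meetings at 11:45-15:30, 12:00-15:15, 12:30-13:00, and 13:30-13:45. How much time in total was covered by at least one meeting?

Merged: 11:45-15:30.
Length: 3 h 45 min.

3 h 45 min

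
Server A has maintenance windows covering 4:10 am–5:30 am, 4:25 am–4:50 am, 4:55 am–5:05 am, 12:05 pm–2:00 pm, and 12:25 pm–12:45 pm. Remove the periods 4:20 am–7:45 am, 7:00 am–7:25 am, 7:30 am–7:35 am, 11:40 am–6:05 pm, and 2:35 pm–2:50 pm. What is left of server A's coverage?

4:10 am-4:20 am

First set merges to 4:10 am-5:30 am, 12:05 pm-2:00 pm.
Second set merges to 4:20 am-7:45 am, 11:40 am-6:05 pm.
4:10 am-5:30 am minus B → 4:10 am-4:20 am.
12:05 pm-2:00 pm: fully covered by B → removed.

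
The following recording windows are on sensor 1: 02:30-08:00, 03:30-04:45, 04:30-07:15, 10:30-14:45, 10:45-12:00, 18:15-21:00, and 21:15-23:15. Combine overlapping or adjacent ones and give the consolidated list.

02:30–08:00, 10:30–14:45, 18:15–21:00, 21:15–23:15

03:30–04:45 overlaps/touches 02:30–08:00 → extend to 02:30–08:00.
04:30–07:15 overlaps/touches 02:30–08:00 → extend to 02:30–08:00.
10:30–14:45 is disjoint → start new block.
10:45–12:00 overlaps/touches 10:30–14:45 → extend to 10:30–14:45.
18:15–21:00 is disjoint → start new block.
21:15–23:15 is disjoint → start new block.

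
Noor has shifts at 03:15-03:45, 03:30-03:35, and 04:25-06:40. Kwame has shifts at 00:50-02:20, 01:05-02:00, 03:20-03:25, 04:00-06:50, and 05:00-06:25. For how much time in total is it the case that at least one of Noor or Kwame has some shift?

First set merges to 03:15-03:45, 04:25-06:40.
Second set merges to 00:50-02:20, 03:20-03:25, 04:00-06:50.
A ∪ B = 00:50-02:20, 03:15-03:45, 04:00-06:50.
Total: 1 h 30 min + 30 min + 2 h 50 min = 4 h 50 min.

4 h 50 min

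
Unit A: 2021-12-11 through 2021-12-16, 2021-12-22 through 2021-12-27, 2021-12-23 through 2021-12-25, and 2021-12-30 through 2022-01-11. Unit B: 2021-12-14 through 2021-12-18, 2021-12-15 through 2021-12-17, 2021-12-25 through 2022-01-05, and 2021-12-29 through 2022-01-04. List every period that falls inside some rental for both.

A, merged: 2021-12-11 through 2021-12-16, 2021-12-22 through 2021-12-27, 2021-12-30 through 2022-01-11.
B, merged: 2021-12-14 through 2021-12-18, 2021-12-25 through 2022-01-05.
2021-12-11 through 2021-12-16 overlaps B on 2021-12-14 through 2021-12-16.
2021-12-22 through 2021-12-27 overlaps B on 2021-12-25 through 2021-12-27.
2021-12-30 through 2022-01-11 overlaps B on 2021-12-30 through 2022-01-05.

2021-12-14 through 2021-12-16, 2021-12-25 through 2021-12-27, 2021-12-30 through 2022-01-05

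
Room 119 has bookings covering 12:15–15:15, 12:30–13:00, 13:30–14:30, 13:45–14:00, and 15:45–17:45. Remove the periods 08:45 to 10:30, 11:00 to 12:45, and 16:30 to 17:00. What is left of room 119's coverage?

First set merges to 12:15-15:15, 15:45-17:45.
12:15-15:15 \ B = 12:45-15:15.
15:45-17:45 \ B = 15:45-16:30, 17:00-17:45.

12:45-15:15, 15:45-16:30, 17:00-17:45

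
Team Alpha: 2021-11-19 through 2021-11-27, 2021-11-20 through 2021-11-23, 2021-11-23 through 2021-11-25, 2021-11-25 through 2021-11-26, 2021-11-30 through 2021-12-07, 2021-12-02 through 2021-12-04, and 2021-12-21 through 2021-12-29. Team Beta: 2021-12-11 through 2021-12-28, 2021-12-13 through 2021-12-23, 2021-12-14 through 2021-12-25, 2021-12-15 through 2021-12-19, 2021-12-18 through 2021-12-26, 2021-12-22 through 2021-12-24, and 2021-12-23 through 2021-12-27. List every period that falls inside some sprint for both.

2021-12-21 through 2021-12-28

First set merges to 2021-11-19 through 2021-11-27, 2021-11-30 through 2021-12-07, 2021-12-21 through 2021-12-29.
Second set merges to 2021-12-11 through 2021-12-28.
2021-11-19 through 2021-11-27 meets no B interval.
2021-11-30 through 2021-12-07 meets no B interval.
2021-12-21 through 2021-12-29 ∩ B → 2021-12-21 through 2021-12-28.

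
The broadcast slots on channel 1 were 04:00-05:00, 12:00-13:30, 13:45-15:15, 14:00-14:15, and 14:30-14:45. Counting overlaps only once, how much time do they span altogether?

4 h

Merged: 04:00-05:00, 12:00-13:30, 13:45-15:15.
Lengths: 1 h + 1 h 30 min + 1 h 30 min = 4 h.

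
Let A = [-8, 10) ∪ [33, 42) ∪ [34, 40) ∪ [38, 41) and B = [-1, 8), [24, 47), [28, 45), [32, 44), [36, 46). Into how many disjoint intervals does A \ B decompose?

Merge the first list: [-8, 10), [33, 42).
Merge the second list: [-1, 8), [24, 47).
A \ B = [-8, -1), [8, 10).
That is 2 disjoint pieces.

2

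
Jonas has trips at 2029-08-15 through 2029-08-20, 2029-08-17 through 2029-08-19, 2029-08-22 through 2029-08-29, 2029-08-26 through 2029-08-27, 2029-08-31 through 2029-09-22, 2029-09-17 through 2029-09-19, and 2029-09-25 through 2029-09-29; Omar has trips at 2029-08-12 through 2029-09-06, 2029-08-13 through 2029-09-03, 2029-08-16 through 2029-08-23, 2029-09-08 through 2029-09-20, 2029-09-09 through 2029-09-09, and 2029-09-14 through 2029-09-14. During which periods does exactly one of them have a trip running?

Merge the first list: 2029-08-15 through 2029-08-20, 2029-08-22 through 2029-08-29, 2029-08-31 through 2029-09-22, 2029-09-25 through 2029-09-29.
Merge the second list: 2029-08-12 through 2029-09-06, 2029-09-08 through 2029-09-20.
A \ B = 2029-09-07 through 2029-09-07, 2029-09-21 through 2029-09-22, 2029-09-25 through 2029-09-29.
B \ A = 2029-08-12 through 2029-08-14, 2029-08-21 through 2029-08-21, 2029-08-30 through 2029-08-30.
Union of the two gives the symmetric difference.

2029-08-12 through 2029-08-14, 2029-08-21 through 2029-08-21, 2029-08-30 through 2029-08-30, 2029-09-07 through 2029-09-07, 2029-09-21 through 2029-09-22, 2029-09-25 through 2029-09-29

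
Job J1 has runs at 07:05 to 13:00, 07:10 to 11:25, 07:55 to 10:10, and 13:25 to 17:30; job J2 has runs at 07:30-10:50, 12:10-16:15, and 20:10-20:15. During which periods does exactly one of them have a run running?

07:05-07:30, 10:50-12:10, 13:00-13:25, 16:15-17:30, 20:10-20:15

First set merges to 07:05-13:00, 13:25-17:30.
A but not B: 07:05-07:30, 10:50-12:10, 16:15-17:30.
B but not A: 13:00-13:25, 20:10-20:15.
Combining gives A △ B.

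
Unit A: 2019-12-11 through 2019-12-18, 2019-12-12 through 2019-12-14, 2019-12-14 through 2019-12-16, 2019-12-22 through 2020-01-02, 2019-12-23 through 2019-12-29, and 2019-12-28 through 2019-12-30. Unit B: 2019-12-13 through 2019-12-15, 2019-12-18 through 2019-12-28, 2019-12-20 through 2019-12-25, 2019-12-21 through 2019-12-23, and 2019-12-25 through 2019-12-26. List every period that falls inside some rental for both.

First set merges to 2019-12-11 through 2019-12-18, 2019-12-22 through 2020-01-02.
Second set merges to 2019-12-13 through 2019-12-15, 2019-12-18 through 2019-12-28.
2019-12-11 through 2019-12-18 ∩ B → 2019-12-13 through 2019-12-15, 2019-12-18 through 2019-12-18.
2019-12-22 through 2020-01-02 ∩ B → 2019-12-22 through 2019-12-28.

2019-12-13 through 2019-12-15, 2019-12-18 through 2019-12-18, 2019-12-22 through 2019-12-28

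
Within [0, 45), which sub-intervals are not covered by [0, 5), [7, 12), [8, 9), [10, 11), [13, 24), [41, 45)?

[5, 7) ∪ [12, 13) ∪ [24, 41)

The merged coverage is [0, 5), [7, 12), [13, 24), [41, 45).
Gaps within [0, 45): [5, 7), [12, 13), [24, 41).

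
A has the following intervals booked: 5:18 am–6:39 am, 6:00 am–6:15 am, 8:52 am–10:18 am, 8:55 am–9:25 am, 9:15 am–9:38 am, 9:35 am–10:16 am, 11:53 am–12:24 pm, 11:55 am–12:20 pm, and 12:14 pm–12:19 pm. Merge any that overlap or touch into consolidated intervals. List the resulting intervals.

6:00 am–6:15 am overlaps/touches 5:18 am–6:39 am → extend to 5:18 am–6:39 am.
8:52 am–10:18 am is disjoint → start new block.
8:55 am–9:25 am overlaps/touches 8:52 am–10:18 am → extend to 8:52 am–10:18 am.
9:15 am–9:38 am overlaps/touches 8:52 am–10:18 am → extend to 8:52 am–10:18 am.
9:35 am–10:16 am overlaps/touches 8:52 am–10:18 am → extend to 8:52 am–10:18 am.
11:53 am–12:24 pm is disjoint → start new block.
11:55 am–12:20 pm overlaps/touches 11:53 am–12:24 pm → extend to 11:53 am–12:24 pm.
12:14 pm–12:19 pm overlaps/touches 11:53 am–12:24 pm → extend to 11:53 am–12:24 pm.

5:18 am–6:39 am, 8:52 am–10:18 am, 11:53 am–12:24 pm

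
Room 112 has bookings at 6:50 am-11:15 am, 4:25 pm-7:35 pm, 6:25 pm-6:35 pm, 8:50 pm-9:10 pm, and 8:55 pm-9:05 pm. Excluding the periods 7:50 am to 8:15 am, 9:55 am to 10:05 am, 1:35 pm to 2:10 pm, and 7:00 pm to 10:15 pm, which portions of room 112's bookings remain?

First set merges to 6:50 am-11:15 am, 4:25 pm-7:35 pm, 8:50 pm-9:10 pm.
6:50 am-11:15 am with B removed leaves 6:50 am-7:50 am, 8:15 am-9:55 am, 10:05 am-11:15 am.
4:25 pm-7:35 pm with B removed leaves 4:25 pm-7:00 pm.
8:50 pm-9:10 pm lies entirely inside B → drops out.

6:50 am-7:50 am, 8:15 am-9:55 am, 10:05 am-11:15 am, 4:25 pm-7:00 pm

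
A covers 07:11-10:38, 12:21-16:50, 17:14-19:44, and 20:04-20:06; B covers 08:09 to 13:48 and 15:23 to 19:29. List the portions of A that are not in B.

07:11–10:38 \ B = 07:11–08:09.
12:21–16:50 \ B = 13:48–15:23.
17:14–19:44 \ B = 19:29–19:44.
20:04–20:06: nothing removed.

07:11–08:09, 13:48–15:23, 19:29–19:44, 20:04–20:06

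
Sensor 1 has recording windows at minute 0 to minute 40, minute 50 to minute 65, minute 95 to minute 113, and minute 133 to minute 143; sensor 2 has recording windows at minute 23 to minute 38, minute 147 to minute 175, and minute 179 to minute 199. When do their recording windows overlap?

minute 0 to minute 40 meets the second set on minute 23 to minute 38.
minute 50 to minute 65: no overlap with the second set.
minute 95 to minute 113: no overlap with the second set.
minute 133 to minute 143: no overlap with the second set.

minute 23 to minute 38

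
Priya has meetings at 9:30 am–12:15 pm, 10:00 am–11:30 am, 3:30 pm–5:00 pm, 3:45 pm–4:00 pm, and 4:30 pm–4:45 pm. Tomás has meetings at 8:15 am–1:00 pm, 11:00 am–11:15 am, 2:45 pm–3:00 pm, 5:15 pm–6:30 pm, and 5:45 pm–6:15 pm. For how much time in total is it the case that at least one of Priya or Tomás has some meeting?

Merge the first list: 9:30 am-12:15 pm, 3:30 pm-5:00 pm.
Merge the second list: 8:15 am-1:00 pm, 2:45 pm-3:00 pm, 5:15 pm-6:30 pm.
A ∪ B = 8:15 am-1:00 pm, 2:45 pm-3:00 pm, 3:30 pm-5:00 pm, 5:15 pm-6:30 pm.
Total: 4 h 45 min + 15 min + 1 h 30 min + 1 h 15 min = 7 h 45 min.

7 h 45 min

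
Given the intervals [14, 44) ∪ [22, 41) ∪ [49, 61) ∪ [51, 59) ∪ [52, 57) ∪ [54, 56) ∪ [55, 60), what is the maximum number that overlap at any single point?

5

At 55, 5 of the intervals are simultaneously active.
No point has more.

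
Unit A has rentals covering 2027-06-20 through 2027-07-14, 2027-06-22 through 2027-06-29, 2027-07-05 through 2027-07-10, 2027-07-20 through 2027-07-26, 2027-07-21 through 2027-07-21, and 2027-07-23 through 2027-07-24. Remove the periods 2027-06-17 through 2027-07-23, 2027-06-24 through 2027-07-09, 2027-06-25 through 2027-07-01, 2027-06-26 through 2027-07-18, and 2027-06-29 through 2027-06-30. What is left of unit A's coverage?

First set merges to 2027-06-20 through 2027-07-14, 2027-07-20 through 2027-07-26.
Second set merges to 2027-06-17 through 2027-07-23.
2027-06-20 through 2027-07-14: entirely removed.
2027-07-20 through 2027-07-26 \ B = 2027-07-24 through 2027-07-26.

2027-07-24 through 2027-07-26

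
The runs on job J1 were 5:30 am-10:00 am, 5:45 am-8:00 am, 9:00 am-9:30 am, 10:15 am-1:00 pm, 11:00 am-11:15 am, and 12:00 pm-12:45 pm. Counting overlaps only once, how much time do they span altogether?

Merged: 5:30 am-10:00 am, 10:15 am-1:00 pm.
Lengths: 4 h 30 min + 2 h 45 min = 7 h 15 min.

7 h 15 min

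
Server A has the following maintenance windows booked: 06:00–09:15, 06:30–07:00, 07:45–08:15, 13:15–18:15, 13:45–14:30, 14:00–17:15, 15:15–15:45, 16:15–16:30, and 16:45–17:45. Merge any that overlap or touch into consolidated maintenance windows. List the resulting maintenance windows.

06:30–07:00 overlaps/touches 06:00–09:15 → extend to 06:00–09:15.
07:45–08:15 overlaps/touches 06:00–09:15 → extend to 06:00–09:15.
13:15–18:15 is disjoint → start new block.
13:45–14:30 overlaps/touches 13:15–18:15 → extend to 13:15–18:15.
14:00–17:15 overlaps/touches 13:15–18:15 → extend to 13:15–18:15.
15:15–15:45 overlaps/touches 13:15–18:15 → extend to 13:15–18:15.
16:15–16:30 overlaps/touches 13:15–18:15 → extend to 13:15–18:15.
16:45–17:45 overlaps/touches 13:15–18:15 → extend to 13:15–18:15.

06:00–09:15, 13:15–18:15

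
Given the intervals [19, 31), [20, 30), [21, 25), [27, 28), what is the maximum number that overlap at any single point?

At 21, 3 of the intervals are simultaneously active.
No point has more.

3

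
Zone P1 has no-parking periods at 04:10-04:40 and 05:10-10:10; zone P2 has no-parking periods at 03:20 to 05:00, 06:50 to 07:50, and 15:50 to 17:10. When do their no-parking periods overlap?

04:10-04:40 meets the second set on 04:10-04:40.
05:10-10:10 meets the second set on 06:50-07:50.

04:10-04:40, 06:50-07:50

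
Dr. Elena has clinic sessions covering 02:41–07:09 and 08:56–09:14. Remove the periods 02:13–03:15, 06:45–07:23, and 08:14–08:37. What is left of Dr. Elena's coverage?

03:15-06:45, 08:56-09:14

02:41-07:09 \ B = 03:15-06:45.
08:56-09:14: nothing removed.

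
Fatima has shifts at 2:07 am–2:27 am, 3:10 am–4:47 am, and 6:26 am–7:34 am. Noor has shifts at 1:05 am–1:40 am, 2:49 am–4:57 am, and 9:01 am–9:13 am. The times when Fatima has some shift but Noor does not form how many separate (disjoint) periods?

2

A \ B = 2:07 am–2:27 am, 6:26 am–7:34 am.
That is 2 disjoint pieces.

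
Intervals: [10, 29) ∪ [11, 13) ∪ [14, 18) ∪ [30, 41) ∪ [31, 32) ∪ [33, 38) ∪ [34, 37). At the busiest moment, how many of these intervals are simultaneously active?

3

At 34, 3 of the intervals are simultaneously active.
No point has more.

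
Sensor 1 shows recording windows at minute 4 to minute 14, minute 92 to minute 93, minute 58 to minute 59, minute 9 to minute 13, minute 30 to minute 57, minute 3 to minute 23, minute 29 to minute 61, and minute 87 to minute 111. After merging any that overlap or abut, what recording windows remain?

minute 3 to minute 23, minute 29 to minute 61, minute 87 to minute 111

Sort by start: minute 3 to minute 23, minute 4 to minute 14, minute 9 to minute 13, minute 29 to minute 61, minute 30 to minute 57, minute 58 to minute 59, minute 87 to minute 111, minute 92 to minute 93.
minute 4 to minute 14 overlaps/touches minute 3 to minute 23 → extend to minute 3 to minute 23.
minute 9 to minute 13 overlaps/touches minute 3 to minute 23 → extend to minute 3 to minute 23.
minute 29 to minute 61 is disjoint → start new block.
minute 30 to minute 57 overlaps/touches minute 29 to minute 61 → extend to minute 29 to minute 61.
minute 58 to minute 59 overlaps/touches minute 29 to minute 61 → extend to minute 29 to minute 61.
minute 87 to minute 111 is disjoint → start new block.
minute 92 to minute 93 overlaps/touches minute 87 to minute 111 → extend to minute 87 to minute 111.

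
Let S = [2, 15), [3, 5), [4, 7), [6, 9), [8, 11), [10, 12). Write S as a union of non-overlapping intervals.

[2, 15)

[3, 5) overlaps/touches [2, 15) → extend to [2, 15).
[4, 7) overlaps/touches [2, 15) → extend to [2, 15).
[6, 9) overlaps/touches [2, 15) → extend to [2, 15).
[8, 11) overlaps/touches [2, 15) → extend to [2, 15).
[10, 12) overlaps/touches [2, 15) → extend to [2, 15).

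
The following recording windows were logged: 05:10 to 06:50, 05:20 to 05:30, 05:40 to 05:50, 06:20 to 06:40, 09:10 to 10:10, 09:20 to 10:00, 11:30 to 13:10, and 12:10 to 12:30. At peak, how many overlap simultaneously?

2

Sweep endpoints in order; track running count of active intervals.
Peak of 2 reached at 05:20.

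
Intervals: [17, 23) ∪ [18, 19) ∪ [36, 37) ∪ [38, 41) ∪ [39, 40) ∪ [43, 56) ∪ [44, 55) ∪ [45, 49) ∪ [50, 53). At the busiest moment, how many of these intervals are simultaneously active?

Sweep endpoints in order; track running count of active intervals.
Peak of 3 reached at 45.

3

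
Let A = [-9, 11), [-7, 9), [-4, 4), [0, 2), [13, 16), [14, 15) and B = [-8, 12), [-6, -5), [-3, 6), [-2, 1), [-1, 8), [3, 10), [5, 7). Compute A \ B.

[-9, -8) ∪ [13, 16)

Merge the first list: [-9, 11), [13, 16).
Merge the second list: [-8, 12).
[-9, 11) \ B = [-9, -8).
[13, 16): nothing removed.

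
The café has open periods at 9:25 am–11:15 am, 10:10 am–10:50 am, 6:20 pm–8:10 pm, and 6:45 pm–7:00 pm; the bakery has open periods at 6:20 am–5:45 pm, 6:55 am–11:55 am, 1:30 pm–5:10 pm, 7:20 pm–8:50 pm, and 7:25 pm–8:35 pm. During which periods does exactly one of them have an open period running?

6:20 am–9:25 am, 11:15 am–5:45 pm, 6:20 pm–7:20 pm, 8:10 pm–8:50 pm

First set merges to 9:25 am–11:15 am, 6:20 pm–8:10 pm.
Second set merges to 6:20 am–5:45 pm, 7:20 pm–8:50 pm.
Only in the first: 6:20 pm–7:20 pm.
Only in the second: 6:20 am–9:25 am, 11:15 am–5:45 pm, 8:10 pm–8:50 pm.
Together these are the periods covered by exactly one.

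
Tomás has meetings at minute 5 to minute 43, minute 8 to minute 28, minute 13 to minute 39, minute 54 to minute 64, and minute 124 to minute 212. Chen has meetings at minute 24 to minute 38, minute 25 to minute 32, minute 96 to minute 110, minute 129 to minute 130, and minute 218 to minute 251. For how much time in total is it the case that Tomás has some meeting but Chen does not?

Merge the first list: minute 5 to minute 43, minute 54 to minute 64, minute 124 to minute 212.
Merge the second list: minute 24 to minute 38, minute 96 to minute 110, minute 129 to minute 130, minute 218 to minute 251.
A \ B = minute 5 to minute 24, minute 38 to minute 43, minute 54 to minute 64, minute 124 to minute 129, minute 130 to minute 212.
Total: 19 minutes + 5 minutes + 10 minutes + 5 minutes + 82 minutes = 121 minutes.

121 minutes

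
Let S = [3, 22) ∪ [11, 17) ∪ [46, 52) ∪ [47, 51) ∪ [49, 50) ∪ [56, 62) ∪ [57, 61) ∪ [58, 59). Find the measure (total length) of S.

Merged: [3, 22), [46, 52), [56, 62).
Lengths: 19 + 6 + 6 = 31.

31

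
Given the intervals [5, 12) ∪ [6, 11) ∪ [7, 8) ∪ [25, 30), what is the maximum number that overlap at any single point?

Sweep endpoints in order; track running count of active intervals.
Peak of 3 reached at 7.

3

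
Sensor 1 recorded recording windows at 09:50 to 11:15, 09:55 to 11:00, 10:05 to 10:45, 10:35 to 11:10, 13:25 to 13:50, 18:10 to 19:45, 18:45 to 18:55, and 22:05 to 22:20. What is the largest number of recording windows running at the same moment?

4

Walk the sorted start/end points keeping a running depth.
The depth first hits 4 at 10:35.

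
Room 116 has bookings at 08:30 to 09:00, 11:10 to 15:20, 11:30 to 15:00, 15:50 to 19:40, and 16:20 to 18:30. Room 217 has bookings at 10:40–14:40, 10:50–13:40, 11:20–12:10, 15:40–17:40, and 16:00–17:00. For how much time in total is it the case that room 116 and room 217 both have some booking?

First set merges to 08:30–09:00, 11:10–15:20, 15:50–19:40.
Second set merges to 10:40–14:40, 15:40–17:40.
A ∩ B = 11:10–14:40, 15:50–17:40.
Total: 3 h 30 min + 1 h 50 min = 5 h 20 min.

5 h 20 min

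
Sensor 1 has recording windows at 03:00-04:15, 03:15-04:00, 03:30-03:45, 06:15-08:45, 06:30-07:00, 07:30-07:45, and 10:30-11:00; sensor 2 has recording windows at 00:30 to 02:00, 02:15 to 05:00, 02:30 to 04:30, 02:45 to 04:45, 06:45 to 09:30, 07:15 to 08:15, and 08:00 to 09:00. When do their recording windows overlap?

Merge the first list: 03:00-04:15, 06:15-08:45, 10:30-11:00.
Merge the second list: 00:30-02:00, 02:15-05:00, 06:45-09:30.
03:00-04:15 meets the second set on 03:00-04:15.
06:15-08:45 meets the second set on 06:45-08:45.
10:30-11:00: no overlap with the second set.

03:00-04:15, 06:45-08:45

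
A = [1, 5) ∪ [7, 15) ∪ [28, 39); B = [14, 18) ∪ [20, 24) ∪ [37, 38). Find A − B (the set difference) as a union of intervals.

[1, 5) is untouched.
[7, 15) with B removed leaves [7, 14).
[28, 39) with B removed leaves [28, 37), [38, 39).

[1, 5) ∪ [7, 14) ∪ [28, 37) ∪ [38, 39)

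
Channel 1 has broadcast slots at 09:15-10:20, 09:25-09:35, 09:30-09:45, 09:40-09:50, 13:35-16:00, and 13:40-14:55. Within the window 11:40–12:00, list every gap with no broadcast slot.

The merged coverage is 09:15–10:20, 13:35–16:00.
Uncovered inside 11:40–12:00: 11:40–12:00.

11:40–12:00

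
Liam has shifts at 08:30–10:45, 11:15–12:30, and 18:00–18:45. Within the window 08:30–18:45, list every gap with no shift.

10:45–11:15, 12:30–18:00

After merging, the occupied span is 08:30–10:45, 11:15–12:30, 18:00–18:45.
Complement within 08:30–18:45: 10:45–11:15, 12:30–18:00.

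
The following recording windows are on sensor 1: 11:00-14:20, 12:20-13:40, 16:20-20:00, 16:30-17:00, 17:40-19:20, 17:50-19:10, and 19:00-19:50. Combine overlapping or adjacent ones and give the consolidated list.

11:00–14:20, 16:20–20:00

12:20–13:40 overlaps/touches 11:00–14:20 → extend to 11:00–14:20.
16:20–20:00 is disjoint → start new block.
16:30–17:00 overlaps/touches 16:20–20:00 → extend to 16:20–20:00.
17:40–19:20 overlaps/touches 16:20–20:00 → extend to 16:20–20:00.
17:50–19:10 overlaps/touches 16:20–20:00 → extend to 16:20–20:00.
19:00–19:50 overlaps/touches 16:20–20:00 → extend to 16:20–20:00.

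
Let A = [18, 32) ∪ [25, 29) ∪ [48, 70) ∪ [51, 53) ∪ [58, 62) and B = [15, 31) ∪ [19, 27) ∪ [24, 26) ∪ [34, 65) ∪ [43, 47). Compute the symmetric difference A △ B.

[15, 18) ∪ [31, 32) ∪ [34, 48) ∪ [65, 70)

A, merged: [18, 32), [48, 70).
B, merged: [15, 31), [34, 65).
Only in the first: [31, 32), [65, 70).
Only in the second: [15, 18), [34, 48).
Together these are the periods covered by exactly one.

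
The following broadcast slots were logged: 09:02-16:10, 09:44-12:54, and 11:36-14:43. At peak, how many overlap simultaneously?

Walk the sorted start/end points keeping a running depth.
The depth first hits 3 at 11:36.

3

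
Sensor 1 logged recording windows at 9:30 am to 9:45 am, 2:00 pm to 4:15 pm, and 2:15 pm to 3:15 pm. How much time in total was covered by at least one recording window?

2 h 30 min

Merged: 9:30 am–9:45 am, 2:00 pm–4:15 pm.
Lengths: 15 min + 2 h 15 min = 2 h 30 min.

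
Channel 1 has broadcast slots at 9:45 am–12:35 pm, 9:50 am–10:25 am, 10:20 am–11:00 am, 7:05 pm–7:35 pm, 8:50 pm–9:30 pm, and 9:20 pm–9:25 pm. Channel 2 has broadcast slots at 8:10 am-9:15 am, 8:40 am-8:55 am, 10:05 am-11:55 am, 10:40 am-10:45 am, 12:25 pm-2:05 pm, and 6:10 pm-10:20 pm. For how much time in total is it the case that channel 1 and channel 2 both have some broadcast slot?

3 h 10 min

First set merges to 9:45 am–12:35 pm, 7:05 pm–7:35 pm, 8:50 pm–9:30 pm.
Second set merges to 8:10 am–9:15 am, 10:05 am–11:55 am, 12:25 pm–2:05 pm, 6:10 pm–10:20 pm.
A ∩ B = 10:05 am–11:55 am, 12:25 pm–12:35 pm, 7:05 pm–7:35 pm, 8:50 pm–9:30 pm.
Total: 1 h 50 min + 10 min + 30 min + 40 min = 3 h 10 min.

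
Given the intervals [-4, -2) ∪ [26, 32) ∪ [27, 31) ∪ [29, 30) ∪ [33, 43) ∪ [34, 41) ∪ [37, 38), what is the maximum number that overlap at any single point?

At 29, 3 of the intervals are simultaneously active.
No point has more.

3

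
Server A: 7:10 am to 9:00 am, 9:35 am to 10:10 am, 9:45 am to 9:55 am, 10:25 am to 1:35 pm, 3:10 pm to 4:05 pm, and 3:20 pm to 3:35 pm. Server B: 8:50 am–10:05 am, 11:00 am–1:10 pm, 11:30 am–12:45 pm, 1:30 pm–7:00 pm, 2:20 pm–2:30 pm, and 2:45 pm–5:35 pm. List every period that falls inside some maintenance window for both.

8:50 am–9:00 am, 9:35 am–10:05 am, 11:00 am–1:10 pm, 1:30 pm–1:35 pm, 3:10 pm–4:05 pm

First set merges to 7:10 am–9:00 am, 9:35 am–10:10 am, 10:25 am–1:35 pm, 3:10 pm–4:05 pm.
Second set merges to 8:50 am–10:05 am, 11:00 am–1:10 pm, 1:30 pm–7:00 pm.
7:10 am–9:00 am overlaps B on 8:50 am–9:00 am.
9:35 am–10:10 am overlaps B on 9:35 am–10:05 am.
10:25 am–1:35 pm overlaps B on 11:00 am–1:10 pm, 1:30 pm–1:35 pm.
3:10 pm–4:05 pm overlaps B on 3:10 pm–4:05 pm.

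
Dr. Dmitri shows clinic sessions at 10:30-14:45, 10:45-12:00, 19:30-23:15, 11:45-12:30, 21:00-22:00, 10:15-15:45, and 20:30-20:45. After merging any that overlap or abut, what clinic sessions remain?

10:15–15:45, 19:30–23:15

Sort by start: 10:15–15:45, 10:30–14:45, 10:45–12:00, 11:45–12:30, 19:30–23:15, 20:30–20:45, 21:00–22:00.
10:30–14:45 overlaps/touches 10:15–15:45 → extend to 10:15–15:45.
10:45–12:00 overlaps/touches 10:15–15:45 → extend to 10:15–15:45.
11:45–12:30 overlaps/touches 10:15–15:45 → extend to 10:15–15:45.
19:30–23:15 is disjoint → start new block.
20:30–20:45 overlaps/touches 19:30–23:15 → extend to 19:30–23:15.
21:00–22:00 overlaps/touches 19:30–23:15 → extend to 19:30–23:15.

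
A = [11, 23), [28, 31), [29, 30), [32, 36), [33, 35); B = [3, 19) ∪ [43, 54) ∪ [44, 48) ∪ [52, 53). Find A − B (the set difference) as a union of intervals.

[19, 23) ∪ [28, 31) ∪ [32, 36)

First set merges to [11, 23), [28, 31), [32, 36).
Second set merges to [3, 19), [43, 54).
[11, 23) minus B → [19, 23).
[28, 31): no B overlap → unchanged.
[32, 36): no B overlap → unchanged.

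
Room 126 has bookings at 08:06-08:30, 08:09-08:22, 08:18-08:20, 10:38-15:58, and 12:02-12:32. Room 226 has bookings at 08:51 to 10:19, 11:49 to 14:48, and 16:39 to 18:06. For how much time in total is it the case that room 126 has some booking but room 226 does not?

Merge the first list: 08:06-08:30, 10:38-15:58.
A \ B = 08:06-08:30, 10:38-11:49, 14:48-15:58.
Total: 24 min + 1 h 11 min + 1 h 10 min = 2 h 45 min.

2 h 45 min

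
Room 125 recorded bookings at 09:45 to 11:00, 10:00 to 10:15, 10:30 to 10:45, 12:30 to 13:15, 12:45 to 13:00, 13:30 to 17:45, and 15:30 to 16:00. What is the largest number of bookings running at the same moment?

Sweep endpoints in order; track running count of active intervals.
Peak of 2 reached at 10:00.

2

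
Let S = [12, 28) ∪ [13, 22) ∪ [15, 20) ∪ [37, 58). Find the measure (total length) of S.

37

Merged: [12, 28), [37, 58).
Lengths: 16 + 21 = 37.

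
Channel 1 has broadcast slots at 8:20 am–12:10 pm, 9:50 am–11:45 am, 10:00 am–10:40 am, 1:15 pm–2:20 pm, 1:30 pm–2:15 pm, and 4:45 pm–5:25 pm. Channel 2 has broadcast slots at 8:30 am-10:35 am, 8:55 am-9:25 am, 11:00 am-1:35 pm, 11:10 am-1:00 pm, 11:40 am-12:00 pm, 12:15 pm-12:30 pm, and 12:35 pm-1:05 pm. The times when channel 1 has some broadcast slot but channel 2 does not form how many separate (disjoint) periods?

Merge the first list: 8:20 am–12:10 pm, 1:15 pm–2:20 pm, 4:45 pm–5:25 pm.
Merge the second list: 8:30 am–10:35 am, 11:00 am–1:35 pm.
A \ B = 8:20 am–8:30 am, 10:35 am–11:00 am, 1:35 pm–2:20 pm, 4:45 pm–5:25 pm.
That is 4 disjoint pieces.

4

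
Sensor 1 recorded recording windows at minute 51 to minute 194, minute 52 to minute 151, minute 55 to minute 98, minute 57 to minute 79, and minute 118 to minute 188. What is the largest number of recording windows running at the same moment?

4

Sweep endpoints in order; track running count of active intervals.
Peak of 4 reached at minute 57.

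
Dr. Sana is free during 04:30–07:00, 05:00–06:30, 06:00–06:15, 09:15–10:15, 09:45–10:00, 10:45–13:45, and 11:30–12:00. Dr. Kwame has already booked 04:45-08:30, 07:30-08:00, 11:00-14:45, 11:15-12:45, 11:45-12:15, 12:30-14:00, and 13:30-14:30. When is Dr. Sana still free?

Merge the first list: 04:30-07:00, 09:15-10:15, 10:45-13:45.
Merge the second list: 04:45-08:30, 11:00-14:45.
04:30-07:00 minus B → 04:30-04:45.
09:15-10:15: no B overlap → unchanged.
10:45-13:45 minus B → 10:45-11:00.

04:30-04:45, 09:15-10:15, 10:45-11:00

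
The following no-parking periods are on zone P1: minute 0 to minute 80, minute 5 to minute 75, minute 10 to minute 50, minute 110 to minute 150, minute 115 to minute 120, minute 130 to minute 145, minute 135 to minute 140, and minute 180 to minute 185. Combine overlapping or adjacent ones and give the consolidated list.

minute 5 to minute 75 overlaps/touches minute 0 to minute 80 → extend to minute 0 to minute 80.
minute 10 to minute 50 overlaps/touches minute 0 to minute 80 → extend to minute 0 to minute 80.
minute 110 to minute 150 is disjoint → start new block.
minute 115 to minute 120 overlaps/touches minute 110 to minute 150 → extend to minute 110 to minute 150.
minute 130 to minute 145 overlaps/touches minute 110 to minute 150 → extend to minute 110 to minute 150.
minute 135 to minute 140 overlaps/touches minute 110 to minute 150 → extend to minute 110 to minute 150.
minute 180 to minute 185 is disjoint → start new block.

minute 0 to minute 80, minute 110 to minute 150, minute 180 to minute 185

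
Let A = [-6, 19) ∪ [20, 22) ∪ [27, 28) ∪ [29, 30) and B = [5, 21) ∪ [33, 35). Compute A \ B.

[-6, 19) with B removed leaves [-6, 5).
[20, 22) with B removed leaves [21, 22).
[27, 28) is untouched.
[29, 30) is untouched.

[-6, 5) ∪ [21, 22) ∪ [27, 28) ∪ [29, 30)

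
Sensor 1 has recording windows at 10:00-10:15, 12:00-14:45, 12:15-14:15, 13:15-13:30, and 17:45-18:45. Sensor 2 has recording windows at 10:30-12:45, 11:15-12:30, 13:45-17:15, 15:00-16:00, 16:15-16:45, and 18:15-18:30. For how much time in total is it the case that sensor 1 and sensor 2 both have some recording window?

A, merged: 10:00–10:15, 12:00–14:45, 17:45–18:45.
B, merged: 10:30–12:45, 13:45–17:15, 18:15–18:30.
A ∩ B = 12:00–12:45, 13:45–14:45, 18:15–18:30.
Total: 45 min + 1 h + 15 min = 2 h.

2 h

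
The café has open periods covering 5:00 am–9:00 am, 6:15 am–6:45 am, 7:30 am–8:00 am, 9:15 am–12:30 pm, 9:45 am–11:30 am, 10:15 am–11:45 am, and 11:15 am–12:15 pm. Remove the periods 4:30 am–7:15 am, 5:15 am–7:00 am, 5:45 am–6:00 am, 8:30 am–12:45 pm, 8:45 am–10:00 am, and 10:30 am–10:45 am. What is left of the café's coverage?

7:15 am–8:30 am

First set merges to 5:00 am–9:00 am, 9:15 am–12:30 pm.
Second set merges to 4:30 am–7:15 am, 8:30 am–12:45 pm.
5:00 am–9:00 am \ B = 7:15 am–8:30 am.
9:15 am–12:30 pm: entirely removed.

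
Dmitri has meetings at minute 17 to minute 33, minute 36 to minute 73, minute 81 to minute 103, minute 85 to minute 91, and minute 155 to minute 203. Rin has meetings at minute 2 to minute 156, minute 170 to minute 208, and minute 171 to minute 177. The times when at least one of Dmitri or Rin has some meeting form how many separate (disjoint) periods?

1

First set merges to minute 17 to minute 33, minute 36 to minute 73, minute 81 to minute 103, minute 155 to minute 203.
Second set merges to minute 2 to minute 156, minute 170 to minute 208.
A ∪ B = minute 2 to minute 208.
That is 1 disjoint piece.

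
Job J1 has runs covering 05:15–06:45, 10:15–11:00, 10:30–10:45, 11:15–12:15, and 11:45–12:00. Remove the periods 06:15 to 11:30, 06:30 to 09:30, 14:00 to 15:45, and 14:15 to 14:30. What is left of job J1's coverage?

Merge the first list: 05:15–06:45, 10:15–11:00, 11:15–12:15.
Merge the second list: 06:15–11:30, 14:00–15:45.
05:15–06:45 \ B = 05:15–06:15.
10:15–11:00: entirely removed.
11:15–12:15 \ B = 11:30–12:15.

05:15–06:15, 11:30–12:15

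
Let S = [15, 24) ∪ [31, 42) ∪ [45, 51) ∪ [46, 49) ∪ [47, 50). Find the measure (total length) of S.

Merged: [15, 24), [31, 42), [45, 51).
Lengths: 9 + 11 + 6 = 26.

26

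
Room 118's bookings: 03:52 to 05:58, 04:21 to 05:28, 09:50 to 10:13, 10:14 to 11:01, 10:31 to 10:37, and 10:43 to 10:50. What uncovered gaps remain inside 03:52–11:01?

Covered (merged): 03:52–05:58, 09:50–10:13, 10:14–11:01.
Gaps within 03:52–11:01: 05:58–09:50, 10:13–10:14.

05:58–09:50, 10:13–10:14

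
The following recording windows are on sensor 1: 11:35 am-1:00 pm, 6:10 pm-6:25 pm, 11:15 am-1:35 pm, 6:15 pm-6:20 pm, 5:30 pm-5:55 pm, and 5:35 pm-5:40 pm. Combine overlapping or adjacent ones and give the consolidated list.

11:15 am–1:35 pm, 5:30 pm–5:55 pm, 6:10 pm–6:25 pm

Sort by start: 11:15 am–1:35 pm, 11:35 am–1:00 pm, 5:30 pm–5:55 pm, 5:35 pm–5:40 pm, 6:10 pm–6:25 pm, 6:15 pm–6:20 pm.
11:35 am–1:00 pm overlaps/touches 11:15 am–1:35 pm → extend to 11:15 am–1:35 pm.
5:30 pm–5:55 pm is disjoint → start new block.
5:35 pm–5:40 pm overlaps/touches 5:30 pm–5:55 pm → extend to 5:30 pm–5:55 pm.
6:10 pm–6:25 pm is disjoint → start new block.
6:15 pm–6:20 pm overlaps/touches 6:10 pm–6:25 pm → extend to 6:10 pm–6:25 pm.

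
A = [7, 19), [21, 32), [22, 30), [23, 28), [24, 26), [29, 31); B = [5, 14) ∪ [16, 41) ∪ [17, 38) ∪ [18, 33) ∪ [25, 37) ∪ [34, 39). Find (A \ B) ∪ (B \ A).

[5, 7) ∪ [14, 16) ∪ [19, 21) ∪ [32, 41)

Merge the first list: [7, 19), [21, 32).
Merge the second list: [5, 14), [16, 41).
Only in the first: [14, 16).
Only in the second: [5, 7), [19, 21), [32, 41).
Together these are the periods covered by exactly one.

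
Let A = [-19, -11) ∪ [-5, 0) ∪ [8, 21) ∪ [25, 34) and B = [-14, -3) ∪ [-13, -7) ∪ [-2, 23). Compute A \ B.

[-19, -14) ∪ [-3, -2) ∪ [25, 34)

B, merged: [-14, -3), [-2, 23).
[-19, -11) \ B = [-19, -14).
[-5, 0) \ B = [-3, -2).
[8, 21): entirely removed.
[25, 34): nothing removed.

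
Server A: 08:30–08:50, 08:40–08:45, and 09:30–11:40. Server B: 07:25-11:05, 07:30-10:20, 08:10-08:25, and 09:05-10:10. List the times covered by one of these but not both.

07:25–08:30, 08:50–09:30, 11:05–11:40

Merge the first list: 08:30–08:50, 09:30–11:40.
Merge the second list: 07:25–11:05.
A \ B = 11:05–11:40.
B \ A = 07:25–08:30, 08:50–09:30.
Union of the two gives the symmetric difference.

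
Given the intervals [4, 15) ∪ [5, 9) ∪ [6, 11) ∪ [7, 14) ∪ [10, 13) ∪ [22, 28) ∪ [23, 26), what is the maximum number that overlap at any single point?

4

Sweep endpoints in order; track running count of active intervals.
Peak of 4 reached at 7.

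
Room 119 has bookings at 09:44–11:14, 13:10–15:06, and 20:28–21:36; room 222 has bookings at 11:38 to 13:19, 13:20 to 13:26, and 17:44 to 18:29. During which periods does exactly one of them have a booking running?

09:44–11:14, 11:38–13:10, 13:19–13:20, 13:26–15:06, 17:44–18:29, 20:28–21:36

A but not B: 09:44–11:14, 13:19–13:20, 13:26–15:06, 20:28–21:36.
B but not A: 11:38–13:10, 17:44–18:29.
Combining gives A △ B.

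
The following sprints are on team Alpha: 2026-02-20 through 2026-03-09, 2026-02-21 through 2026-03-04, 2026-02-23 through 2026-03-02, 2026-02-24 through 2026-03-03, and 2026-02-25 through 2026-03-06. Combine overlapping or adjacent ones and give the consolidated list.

2026-02-20 through 2026-03-09

2026-02-21 through 2026-03-04 overlaps/touches 2026-02-20 through 2026-03-09 → extend to 2026-02-20 through 2026-03-09.
2026-02-23 through 2026-03-02 overlaps/touches 2026-02-20 through 2026-03-09 → extend to 2026-02-20 through 2026-03-09.
2026-02-24 through 2026-03-03 overlaps/touches 2026-02-20 through 2026-03-09 → extend to 2026-02-20 through 2026-03-09.
2026-02-25 through 2026-03-06 overlaps/touches 2026-02-20 through 2026-03-09 → extend to 2026-02-20 through 2026-03-09.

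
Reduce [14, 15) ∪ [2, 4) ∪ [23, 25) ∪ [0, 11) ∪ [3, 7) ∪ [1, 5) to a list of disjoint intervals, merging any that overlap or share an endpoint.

Sort by start: [0, 11), [1, 5), [2, 4), [3, 7), [14, 15), [23, 25).
[1, 5) overlaps/touches [0, 11) → extend to [0, 11).
[2, 4) overlaps/touches [0, 11) → extend to [0, 11).
[3, 7) overlaps/touches [0, 11) → extend to [0, 11).
[14, 15) is disjoint → start new block.
[23, 25) is disjoint → start new block.

[0, 11) ∪ [14, 15) ∪ [23, 25)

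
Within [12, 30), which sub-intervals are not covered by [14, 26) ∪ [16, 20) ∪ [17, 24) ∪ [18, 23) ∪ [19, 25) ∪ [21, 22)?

The merged coverage is [14, 26).
Uncovered inside [12, 30): [12, 14), [26, 30).

[12, 14) ∪ [26, 30)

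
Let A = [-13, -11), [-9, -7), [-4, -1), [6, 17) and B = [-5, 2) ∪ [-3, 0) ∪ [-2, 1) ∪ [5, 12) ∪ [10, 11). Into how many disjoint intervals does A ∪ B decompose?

4

Merge the second list: [-5, 2), [5, 12).
A ∪ B = [-13, -11), [-9, -7), [-5, 2), [5, 17).
That is 4 disjoint pieces.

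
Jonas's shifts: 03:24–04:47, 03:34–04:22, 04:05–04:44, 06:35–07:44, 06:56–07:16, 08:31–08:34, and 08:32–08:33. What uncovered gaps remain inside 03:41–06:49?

After merging, the occupied span is 03:24–04:47, 06:35–07:44, 08:31–08:34.
Gaps within 03:41–06:49: 04:47–06:35.

04:47–06:35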